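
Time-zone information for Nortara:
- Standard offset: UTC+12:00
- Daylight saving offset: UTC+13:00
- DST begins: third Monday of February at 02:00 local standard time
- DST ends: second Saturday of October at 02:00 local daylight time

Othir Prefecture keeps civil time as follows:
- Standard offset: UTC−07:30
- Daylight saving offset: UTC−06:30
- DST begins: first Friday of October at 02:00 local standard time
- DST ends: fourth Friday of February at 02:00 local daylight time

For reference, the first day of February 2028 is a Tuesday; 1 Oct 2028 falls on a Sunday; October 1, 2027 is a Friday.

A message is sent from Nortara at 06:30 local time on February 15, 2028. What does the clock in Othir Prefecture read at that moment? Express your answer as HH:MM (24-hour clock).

12:00

1 February 2028 is a Tuesday, so the first Monday is February 7 and the third is February 21.
1 October 2028 is a Sunday, so the first Saturday is October 7 and the second is October 14.
Daylight saving runs 21 February – 14 October; February 15, 2028 is outside that window, so Nortara is on standard time at UTC+12:00.
06:30 Nortara − 12h = 18:30 UTC (rolling into the previous day, 14 February 2028).
1 October 2027 is a Friday, so the first Friday is October 1.
1 February 2028 is a Tuesday, so the first Friday is February 4 and the fourth is February 25.
At the standard offset (UTC−07:30), 18:30 UTC − 7h30m = 11:00 Othir Prefecture standard time.
The standard-time date in Othir Prefecture, February 14, 2028, falls between 1 October 2027 and 25 February 2028, so daylight saving is in effect and Othir Prefecture is at UTC−06:30.
18:30 UTC − 6h30m = 12:00 Othir Prefecture.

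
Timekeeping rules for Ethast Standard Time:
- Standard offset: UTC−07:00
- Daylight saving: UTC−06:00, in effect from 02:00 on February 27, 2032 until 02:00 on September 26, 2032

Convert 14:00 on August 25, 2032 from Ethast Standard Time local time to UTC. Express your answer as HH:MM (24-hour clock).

August 25, 2032 falls between 27 February and 26 September, so daylight saving is in effect and Ethast Standard Time is at UTC−06:00.
14:00 local + 6h = 20:00 UTC.

20:00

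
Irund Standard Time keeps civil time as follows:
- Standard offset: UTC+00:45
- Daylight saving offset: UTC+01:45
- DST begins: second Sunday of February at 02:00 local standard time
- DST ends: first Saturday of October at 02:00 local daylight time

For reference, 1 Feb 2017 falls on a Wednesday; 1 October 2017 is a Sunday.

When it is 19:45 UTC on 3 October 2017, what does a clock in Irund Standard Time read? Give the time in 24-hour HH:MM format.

21:30

1 February 2017 is a Wednesday, so the first Sunday is February 5 and the second is February 12.
1 October 2017 is a Sunday, so the first Saturday is October 7.
At the standard offset (UTC+00:45), 19:45 UTC + 0h45m = 20:30 Irund Standard Time standard time.
The standard-time date in Irund Standard Time, 3 October 2017, lies within the daylight-saving period (12 February – 7 October), so Irund Standard Time is on daylight time, UTC+01:45.
19:45 UTC + 1h45m = 21:30 local.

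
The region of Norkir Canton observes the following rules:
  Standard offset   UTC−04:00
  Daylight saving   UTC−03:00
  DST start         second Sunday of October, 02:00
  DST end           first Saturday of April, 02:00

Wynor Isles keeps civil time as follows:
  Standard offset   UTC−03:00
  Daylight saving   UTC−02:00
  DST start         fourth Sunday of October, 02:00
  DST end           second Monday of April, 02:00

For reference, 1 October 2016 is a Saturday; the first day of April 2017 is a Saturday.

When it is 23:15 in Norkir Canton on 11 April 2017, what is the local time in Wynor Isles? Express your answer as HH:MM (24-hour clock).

1 October 2016 is a Saturday, so the first Sunday is October 2 and the second is October 9.
1 April 2017 is a Saturday, so the first Saturday is April 1.
11 April 2017 is outside the daylight-saving period (9 October 2016 – 1 April 2017), so Norkir Canton is on standard time, UTC−04:00.
23:15 Norkir Canton + 4h = 03:15 UTC (rolling into the next day, 12 April 2017).
1 October 2016 is a Saturday, so the first Sunday is October 2 and the fourth is October 23.
1 April 2017 is a Saturday, so the first Monday is April 3 and the second is April 10.
At the standard offset (UTC−03:00), 03:15 UTC − 3h = 00:15 Wynor Isles standard time.
The standard-time date in Wynor Isles, 12 April 2017, is outside the daylight-saving period (23 October 2016 – 10 April 2017), so Wynor Isles is on standard time, UTC−03:00.
03:15 UTC − 3h = 00:15 Wynor Isles.

00:15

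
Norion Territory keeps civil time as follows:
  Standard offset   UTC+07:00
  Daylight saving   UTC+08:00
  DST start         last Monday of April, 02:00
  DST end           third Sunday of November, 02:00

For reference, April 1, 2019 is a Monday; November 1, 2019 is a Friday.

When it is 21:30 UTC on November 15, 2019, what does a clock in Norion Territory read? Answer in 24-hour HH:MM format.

05:30

1 April 2019 is a Monday, so Mondays fall on 1, 8, 15, 22, 29; the last is April 29.
1 November 2019 is a Friday, so the first Sunday is November 3 and the third is November 17.
At the standard offset (UTC+07:00), 21:30 UTC + 7h = 04:30 Norion Territory standard time (rolling into the next day, 16 November 2019).
The standard-time date in Norion Territory, November 16, 2019, falls between 29 April and 17 November, so daylight saving is in effect and Norion Territory is at UTC+08:00.
21:30 UTC + 8h = 05:30 local (rolling into the next day, 16 November 2019).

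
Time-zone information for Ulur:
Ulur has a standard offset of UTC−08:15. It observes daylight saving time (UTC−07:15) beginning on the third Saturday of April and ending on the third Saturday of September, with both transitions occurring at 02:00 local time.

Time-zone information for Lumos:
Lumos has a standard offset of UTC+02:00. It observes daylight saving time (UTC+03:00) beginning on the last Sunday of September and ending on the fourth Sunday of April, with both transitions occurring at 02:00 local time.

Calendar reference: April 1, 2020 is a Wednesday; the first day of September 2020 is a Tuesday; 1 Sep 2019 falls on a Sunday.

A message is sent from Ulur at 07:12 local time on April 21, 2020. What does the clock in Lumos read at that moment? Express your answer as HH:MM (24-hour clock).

1 April 2020 is a Wednesday, so the first Saturday is April 4 and the third is April 18.
1 September 2020 is a Tuesday, so the first Saturday is September 5 and the third is September 19.
April 21, 2020 falls between 18 April and 19 September, so daylight saving is in effect and Ulur is at UTC−07:15.
07:12 Ulur + 7h15m = 14:27 UTC.
1 September 2019 is a Sunday, so Sundays fall on 1, 8, 15, 22, 29; the last is September 29.
1 April 2020 is a Wednesday, so the first Sunday is April 5 and the fourth is April 26.
At the standard offset (UTC+02:00), 14:27 UTC + 2h = 16:27 Lumos standard time.
The standard-time date in Lumos, April 21, 2020, falls between 29 September 2019 and 26 April 2020, so daylight saving is in effect and Lumos is at UTC+03:00.
14:27 UTC + 3h = 17:27 Lumos.

17:27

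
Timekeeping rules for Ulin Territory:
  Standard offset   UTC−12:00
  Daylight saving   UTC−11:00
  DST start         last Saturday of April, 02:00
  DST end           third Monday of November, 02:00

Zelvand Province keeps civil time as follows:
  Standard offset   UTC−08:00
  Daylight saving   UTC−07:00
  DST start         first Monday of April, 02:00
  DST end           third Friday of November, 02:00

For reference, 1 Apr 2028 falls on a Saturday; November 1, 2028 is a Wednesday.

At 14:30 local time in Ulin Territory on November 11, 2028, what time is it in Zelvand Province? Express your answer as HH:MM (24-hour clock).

1 April 2028 is a Saturday, so Saturdays fall on 1, 8, 15, 22, 29; the last is April 29.
1 November 2028 is a Wednesday, so the first Monday is November 6 and the third is November 20.
Daylight saving runs 29 April – 20 November; November 11, 2028 is inside that window, so Ulin Territory is at UTC−11:00.
14:30 Ulin Territory + 11h = 01:30 UTC (rolling into the next day, 12 November 2028).
1 April 2028 is a Saturday, so the first Monday is April 3.
1 November 2028 is a Wednesday, so the first Friday is November 3 and the third is November 17.
At the standard offset (UTC−08:00), 01:30 UTC − 8h = 17:30 Zelvand Province standard time (rolling into the previous day, 11 November 2028).
Daylight saving runs 3 April – 17 November; the standard-time date in Zelvand Province, November 11, 2028, is inside that window, so Zelvand Province is at UTC−07:00.
01:30 UTC − 7h = 18:30 Zelvand Province (rolling into the previous day, 11 November 2028).

18:30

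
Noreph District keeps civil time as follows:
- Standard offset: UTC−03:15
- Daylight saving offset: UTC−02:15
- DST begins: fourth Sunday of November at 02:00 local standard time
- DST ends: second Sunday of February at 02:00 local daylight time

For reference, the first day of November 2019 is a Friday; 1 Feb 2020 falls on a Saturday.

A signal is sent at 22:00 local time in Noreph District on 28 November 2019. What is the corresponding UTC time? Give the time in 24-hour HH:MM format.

1 November 2019 is a Friday, so the first Sunday is November 3 and the fourth is November 24.
1 February 2020 is a Saturday, so the first Sunday is February 2 and the second is February 9.
28 November 2019 falls between 24 November 2019 and 9 February 2020, so daylight saving is in effect and Noreph District is at UTC−02:15.
22:00 local + 2h15m = 00:15 UTC (rolling into the next day, 29 November 2019).

00:15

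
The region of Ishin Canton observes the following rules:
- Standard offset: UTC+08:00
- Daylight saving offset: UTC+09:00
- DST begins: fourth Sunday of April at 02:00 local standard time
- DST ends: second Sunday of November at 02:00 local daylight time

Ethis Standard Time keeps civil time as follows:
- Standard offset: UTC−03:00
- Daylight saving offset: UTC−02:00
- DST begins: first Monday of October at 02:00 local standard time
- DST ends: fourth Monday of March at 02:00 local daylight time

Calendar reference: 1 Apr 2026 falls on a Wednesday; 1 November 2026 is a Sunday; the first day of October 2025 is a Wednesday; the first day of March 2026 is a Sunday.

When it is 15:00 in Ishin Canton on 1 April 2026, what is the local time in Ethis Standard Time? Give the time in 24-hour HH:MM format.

04:00

1 April 2026 is a Wednesday, so the first Sunday is April 5 and the fourth is April 26.
1 November 2026 is a Sunday, so the first Sunday is November 1 and the second is November 8.
1 April 2026 does not fall between 26 April and 8 November, so daylight saving is not in effect and Ishin Canton is at UTC+08:00.
15:00 Ishin Canton − 8h = 07:00 UTC.
1 October 2025 is a Wednesday, so the first Monday is October 6.
1 March 2026 is a Sunday, so the first Monday is March 2 and the fourth is March 23.
At the standard offset (UTC−03:00), 07:00 UTC − 3h = 04:00 Ethis Standard Time standard time.
The standard-time date in Ethis Standard Time, 1 April 2026, is outside the daylight-saving period (6 October 2025 – 23 March 2026), so Ethis Standard Time is on standard time, UTC−03:00.
07:00 UTC − 3h = 04:00 Ethis Standard Time.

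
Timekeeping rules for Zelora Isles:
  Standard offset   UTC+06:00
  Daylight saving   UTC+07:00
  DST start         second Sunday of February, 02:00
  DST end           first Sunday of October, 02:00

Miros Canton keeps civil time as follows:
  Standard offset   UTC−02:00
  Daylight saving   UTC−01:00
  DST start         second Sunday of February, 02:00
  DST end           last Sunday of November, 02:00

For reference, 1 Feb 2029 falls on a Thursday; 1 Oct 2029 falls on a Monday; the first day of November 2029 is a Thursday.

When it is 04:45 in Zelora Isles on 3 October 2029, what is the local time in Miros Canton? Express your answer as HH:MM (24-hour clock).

20:45

1 February 2029 is a Thursday, so the first Sunday is February 4 and the second is February 11.
1 October 2029 is a Monday, so the first Sunday is October 7.
Daylight saving runs 11 February – 7 October; 3 October 2029 is inside that window, so Zelora Isles is at UTC+07:00.
04:45 Zelora Isles − 7h = 21:45 UTC (rolling into the previous day, 2 October 2029).
1 February 2029 is a Thursday, so the first Sunday is February 4 and the second is February 11.
1 November 2029 is a Thursday, so Sundays fall on 4, 11, 18, 25; the last is November 25.
At the standard offset (UTC−02:00), 21:45 UTC − 2h = 19:45 Miros Canton standard time.
The standard-time date in Miros Canton, 2 October 2029, lies within the daylight-saving period (11 February – 25 November), so Miros Canton is on daylight time, UTC−01:00.
21:45 UTC − 1h = 20:45 Miros Canton.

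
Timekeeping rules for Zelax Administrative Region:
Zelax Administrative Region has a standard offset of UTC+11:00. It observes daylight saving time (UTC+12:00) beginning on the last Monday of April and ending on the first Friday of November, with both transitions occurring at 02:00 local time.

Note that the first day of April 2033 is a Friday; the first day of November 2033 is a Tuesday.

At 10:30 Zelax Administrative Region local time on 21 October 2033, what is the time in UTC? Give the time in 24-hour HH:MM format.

1 April 2033 is a Friday, so Mondays fall on 4, 11, 18, 25; the last is April 25.
1 November 2033 is a Tuesday, so the first Friday is November 4.
Daylight saving runs 25 April – 4 November; 21 October 2033 is inside that window, so Zelax Administrative Region is at UTC+12:00.
10:30 local − 12h = 22:30 UTC (rolling into the previous day, 20 October 2033).

22:30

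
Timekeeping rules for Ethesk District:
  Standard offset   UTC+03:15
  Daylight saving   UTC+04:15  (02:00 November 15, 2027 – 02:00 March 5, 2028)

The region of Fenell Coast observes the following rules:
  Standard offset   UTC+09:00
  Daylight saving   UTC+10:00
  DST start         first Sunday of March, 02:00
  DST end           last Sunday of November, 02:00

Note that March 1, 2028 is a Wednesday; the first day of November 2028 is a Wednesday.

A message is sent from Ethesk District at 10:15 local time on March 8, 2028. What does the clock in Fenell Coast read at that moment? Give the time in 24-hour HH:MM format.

17:00

March 8, 2028 does not fall between 15 November 2027 and 5 March 2028, so daylight saving is not in effect and Ethesk District is at UTC+03:15.
10:15 Ethesk District − 3h15m = 07:00 UTC.
1 March 2028 is a Wednesday, so the first Sunday is March 5.
1 November 2028 is a Wednesday, so Sundays fall on 5, 12, 19, 26; the last is November 26.
At the standard offset (UTC+09:00), 07:00 UTC + 9h = 16:00 Fenell Coast standard time.
The standard-time date in Fenell Coast, March 8, 2028, lies within the daylight-saving period (5 March – 26 November), so Fenell Coast is on daylight time, UTC+10:00.
07:00 UTC + 10h = 17:00 Fenell Coast.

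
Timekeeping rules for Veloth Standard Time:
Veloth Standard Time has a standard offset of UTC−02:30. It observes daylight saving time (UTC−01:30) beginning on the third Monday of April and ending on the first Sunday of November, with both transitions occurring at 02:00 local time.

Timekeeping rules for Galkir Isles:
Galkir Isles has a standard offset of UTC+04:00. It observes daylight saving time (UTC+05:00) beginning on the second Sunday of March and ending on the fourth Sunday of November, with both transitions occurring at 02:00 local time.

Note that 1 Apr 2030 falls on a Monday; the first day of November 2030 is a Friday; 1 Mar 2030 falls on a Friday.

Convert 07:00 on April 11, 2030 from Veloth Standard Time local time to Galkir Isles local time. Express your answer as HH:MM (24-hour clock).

1 April 2030 is a Monday, so the first Monday is April 1 and the third is April 15.
1 November 2030 is a Friday, so the first Sunday is November 3.
April 11, 2030 does not fall between 15 April and 3 November, so daylight saving is not in effect and Veloth Standard Time is at UTC−02:30.
07:00 Veloth Standard Time + 2h30m = 09:30 UTC.
1 March 2030 is a Friday, so the first Sunday is March 3 and the second is March 10.
1 November 2030 is a Friday, so the first Sunday is November 3 and the fourth is November 24.
At the standard offset (UTC+04:00), 09:30 UTC + 4h = 13:30 Galkir Isles standard time.
Daylight saving runs 10 March – 24 November; the standard-time date in Galkir Isles, April 11, 2030, is inside that window, so Galkir Isles is at UTC+05:00.
09:30 UTC + 5h = 14:30 Galkir Isles.

14:30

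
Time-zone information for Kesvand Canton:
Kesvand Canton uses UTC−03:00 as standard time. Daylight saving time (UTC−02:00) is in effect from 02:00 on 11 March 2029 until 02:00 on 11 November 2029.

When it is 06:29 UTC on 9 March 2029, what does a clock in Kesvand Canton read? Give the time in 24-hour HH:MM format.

03:29

At the standard offset (UTC−03:00), 06:29 UTC − 3h = 03:29 Kesvand Canton standard time.
Daylight saving runs 11 March – 11 November; the standard-time date in Kesvand Canton, 9 March 2029, is outside that window, so Kesvand Canton is on standard time at UTC−03:00.
06:29 UTC − 3h = 03:29 local.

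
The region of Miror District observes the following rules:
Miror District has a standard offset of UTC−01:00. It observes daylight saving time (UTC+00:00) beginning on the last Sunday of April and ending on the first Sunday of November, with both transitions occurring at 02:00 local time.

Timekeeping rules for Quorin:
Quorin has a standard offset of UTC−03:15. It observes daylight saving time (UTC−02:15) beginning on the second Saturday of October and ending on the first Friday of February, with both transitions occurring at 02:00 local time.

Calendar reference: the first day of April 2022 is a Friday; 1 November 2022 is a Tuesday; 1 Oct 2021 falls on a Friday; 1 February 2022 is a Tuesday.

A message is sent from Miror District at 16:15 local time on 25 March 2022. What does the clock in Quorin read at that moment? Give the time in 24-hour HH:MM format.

14:00

1 April 2022 is a Friday, so Sundays fall on 3, 10, 17, 24; the last is April 24.
1 November 2022 is a Tuesday, so the first Sunday is November 6.
25 March 2022 does not fall between 24 April and 6 November, so daylight saving is not in effect and Miror District is at UTC−01:00.
16:15 Miror District + 1h = 17:15 UTC.
1 October 2021 is a Friday, so the first Saturday is October 2 and the second is October 9.
1 February 2022 is a Tuesday, so the first Friday is February 4.
At the standard offset (UTC−03:15), 17:15 UTC − 3h15m = 14:00 Quorin standard time.
The standard-time date in Quorin, 25 March 2022, does not fall between 9 October 2021 and 4 February 2022, so daylight saving is not in effect and Quorin is at UTC−03:15.
17:15 UTC − 3h15m = 14:00 Quorin.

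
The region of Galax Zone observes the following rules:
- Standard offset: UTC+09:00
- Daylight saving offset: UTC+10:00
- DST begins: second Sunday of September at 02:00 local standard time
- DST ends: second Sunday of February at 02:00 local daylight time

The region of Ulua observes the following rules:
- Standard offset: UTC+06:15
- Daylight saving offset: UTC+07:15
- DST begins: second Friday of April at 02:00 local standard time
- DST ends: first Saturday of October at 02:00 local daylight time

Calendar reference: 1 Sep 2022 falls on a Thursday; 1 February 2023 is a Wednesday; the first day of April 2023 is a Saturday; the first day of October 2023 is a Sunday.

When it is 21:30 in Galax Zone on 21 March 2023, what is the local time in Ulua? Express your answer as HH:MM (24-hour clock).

1 September 2022 is a Thursday, so the first Sunday is September 4 and the second is September 11.
1 February 2023 is a Wednesday, so the first Sunday is February 5 and the second is February 12.
21 March 2023 is outside the daylight-saving period (11 September 2022 – 12 February 2023), so Galax Zone is on standard time, UTC+09:00.
21:30 Galax Zone − 9h = 12:30 UTC.
1 April 2023 is a Saturday, so the first Friday is April 7 and the second is April 14.
1 October 2023 is a Sunday, so the first Saturday is October 7.
At the standard offset (UTC+06:15), 12:30 UTC + 6h15m = 18:45 Ulua standard time.
Daylight saving runs 14 April – 7 October; the standard-time date in Ulua, 21 March 2023, is outside that window, so Ulua is on standard time at UTC+06:15.
12:30 UTC + 6h15m = 18:45 Ulua.

18:45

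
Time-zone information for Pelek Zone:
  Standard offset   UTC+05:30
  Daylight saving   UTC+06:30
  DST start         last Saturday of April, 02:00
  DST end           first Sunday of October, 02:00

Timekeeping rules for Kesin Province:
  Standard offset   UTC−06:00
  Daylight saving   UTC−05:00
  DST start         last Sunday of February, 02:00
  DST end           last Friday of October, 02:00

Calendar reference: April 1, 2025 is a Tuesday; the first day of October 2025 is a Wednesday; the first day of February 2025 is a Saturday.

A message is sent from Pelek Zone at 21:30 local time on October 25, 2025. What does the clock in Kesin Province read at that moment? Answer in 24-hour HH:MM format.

1 April 2025 is a Tuesday, so Saturdays fall on 5, 12, 19, 26; the last is April 26.
1 October 2025 is a Wednesday, so the first Sunday is October 5.
October 25, 2025 does not fall between 26 April and 5 October, so daylight saving is not in effect and Pelek Zone is at UTC+05:30.
21:30 Pelek Zone − 5h30m = 16:00 UTC.
1 February 2025 is a Saturday, so Sundays fall on 2, 9, 16, 23; the last is February 23.
1 October 2025 is a Wednesday, so Fridays fall on 3, 10, 17, 24, 31; the last is October 31.
At the standard offset (UTC−06:00), 16:00 UTC − 6h = 10:00 Kesin Province standard time.
The standard-time date in Kesin Province, October 25, 2025, falls between 23 February and 31 October, so daylight saving is in effect and Kesin Province is at UTC−05:00.
16:00 UTC − 5h = 11:00 Kesin Province.

11:00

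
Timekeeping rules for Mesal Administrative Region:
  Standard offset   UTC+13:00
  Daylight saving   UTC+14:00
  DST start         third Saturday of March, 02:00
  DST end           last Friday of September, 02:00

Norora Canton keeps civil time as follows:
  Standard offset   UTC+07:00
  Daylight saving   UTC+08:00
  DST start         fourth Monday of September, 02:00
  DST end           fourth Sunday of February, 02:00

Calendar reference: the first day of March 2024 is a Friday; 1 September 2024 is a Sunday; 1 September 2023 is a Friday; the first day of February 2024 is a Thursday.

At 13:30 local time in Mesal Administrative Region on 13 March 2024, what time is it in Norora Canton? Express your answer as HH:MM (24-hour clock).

1 March 2024 is a Friday, so the first Saturday is March 2 and the third is March 16.
1 September 2024 is a Sunday, so Fridays fall on 6, 13, 20, 27; the last is September 27.
13 March 2024 is outside the daylight-saving period (16 March – 27 September), so Mesal Administrative Region is on standard time, UTC+13:00.
13:30 Mesal Administrative Region − 13h = 00:30 UTC.
1 September 2023 is a Friday, so the first Monday is September 4 and the fourth is September 25.
1 February 2024 is a Thursday, so the first Sunday is February 4 and the fourth is February 25.
At the standard offset (UTC+07:00), 00:30 UTC + 7h = 07:30 Norora Canton standard time.
The standard-time date in Norora Canton, 13 March 2024, is outside the daylight-saving period (25 September 2023 – 25 February 2024), so Norora Canton is on standard time, UTC+07:00.
00:30 UTC + 7h = 07:30 Norora Canton.

07:30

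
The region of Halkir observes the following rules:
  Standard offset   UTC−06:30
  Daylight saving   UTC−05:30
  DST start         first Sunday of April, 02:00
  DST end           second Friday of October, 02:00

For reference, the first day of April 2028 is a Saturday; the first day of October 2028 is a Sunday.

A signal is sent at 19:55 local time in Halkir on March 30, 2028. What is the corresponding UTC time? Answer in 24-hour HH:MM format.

1 April 2028 is a Saturday, so the first Sunday is April 2.
1 October 2028 is a Sunday, so the first Friday is October 6 and the second is October 13.
Daylight saving runs 2 April – 13 October; March 30, 2028 is outside that window, so Halkir is on standard time at UTC−06:30.
19:55 local + 6h30m = 02:25 UTC (rolling into the next day, 31 March 2028).

02:25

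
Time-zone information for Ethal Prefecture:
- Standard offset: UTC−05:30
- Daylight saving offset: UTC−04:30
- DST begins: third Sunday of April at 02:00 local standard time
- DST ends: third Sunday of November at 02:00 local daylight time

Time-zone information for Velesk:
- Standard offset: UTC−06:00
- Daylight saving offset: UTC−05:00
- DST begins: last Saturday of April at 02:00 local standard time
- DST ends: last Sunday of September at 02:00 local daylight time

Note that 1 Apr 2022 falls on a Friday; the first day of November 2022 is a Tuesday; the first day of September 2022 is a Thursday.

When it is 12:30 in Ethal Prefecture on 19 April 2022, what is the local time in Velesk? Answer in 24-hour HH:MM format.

11:00

1 April 2022 is a Friday, so the first Sunday is April 3 and the third is April 17.
1 November 2022 is a Tuesday, so the first Sunday is November 6 and the third is November 20.
19 April 2022 falls between 17 April and 20 November, so daylight saving is in effect and Ethal Prefecture is at UTC−04:30.
12:30 Ethal Prefecture + 4h30m = 17:00 UTC.
1 April 2022 is a Friday, so Saturdays fall on 2, 9, 16, 23, 30; the last is April 30.
1 September 2022 is a Thursday, so Sundays fall on 4, 11, 18, 25; the last is September 25.
At the standard offset (UTC−06:00), 17:00 UTC − 6h = 11:00 Velesk standard time.
Daylight saving runs 30 April – 25 September; the standard-time date in Velesk, 19 April 2022, is outside that window, so Velesk is on standard time at UTC−06:00.
17:00 UTC − 6h = 11:00 Velesk.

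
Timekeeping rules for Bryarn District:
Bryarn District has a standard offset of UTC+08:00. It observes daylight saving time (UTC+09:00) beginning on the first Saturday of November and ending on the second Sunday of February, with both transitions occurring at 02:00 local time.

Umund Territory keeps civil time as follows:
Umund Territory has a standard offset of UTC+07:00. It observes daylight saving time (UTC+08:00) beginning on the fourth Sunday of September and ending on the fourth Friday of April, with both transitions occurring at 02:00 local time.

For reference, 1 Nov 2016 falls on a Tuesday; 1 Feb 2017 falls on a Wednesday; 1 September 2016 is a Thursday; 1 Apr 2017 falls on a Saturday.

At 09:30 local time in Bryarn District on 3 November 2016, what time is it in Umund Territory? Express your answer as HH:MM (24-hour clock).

1 November 2016 is a Tuesday, so the first Saturday is November 5.
1 February 2017 is a Wednesday, so the first Sunday is February 5 and the second is February 12.
Daylight saving runs 5 November 2016 – 12 February 2017; 3 November 2016 is outside that window, so Bryarn District is on standard time at UTC+08:00.
09:30 Bryarn District − 8h = 01:30 UTC.
1 September 2016 is a Thursday, so the first Sunday is September 4 and the fourth is September 25.
1 April 2017 is a Saturday, so the first Friday is April 7 and the fourth is April 28.
At the standard offset (UTC+07:00), 01:30 UTC + 7h = 08:30 Umund Territory standard time.
Daylight saving runs 25 September 2016 – 28 April 2017; the standard-time date in Umund Territory, 3 November 2016, is inside that window, so Umund Territory is at UTC+08:00.
01:30 UTC + 8h = 09:30 Umund Territory.

09:30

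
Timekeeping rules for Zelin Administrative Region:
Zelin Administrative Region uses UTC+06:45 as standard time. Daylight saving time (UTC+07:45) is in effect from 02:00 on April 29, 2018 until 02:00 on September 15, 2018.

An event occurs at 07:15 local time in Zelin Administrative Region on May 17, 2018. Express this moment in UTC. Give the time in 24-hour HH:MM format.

Daylight saving runs 29 April – 15 September; May 17, 2018 is inside that window, so Zelin Administrative Region is at UTC+07:45.
07:15 local − 7h45m = 23:30 UTC (rolling into the previous day, 16 May 2018).

23:30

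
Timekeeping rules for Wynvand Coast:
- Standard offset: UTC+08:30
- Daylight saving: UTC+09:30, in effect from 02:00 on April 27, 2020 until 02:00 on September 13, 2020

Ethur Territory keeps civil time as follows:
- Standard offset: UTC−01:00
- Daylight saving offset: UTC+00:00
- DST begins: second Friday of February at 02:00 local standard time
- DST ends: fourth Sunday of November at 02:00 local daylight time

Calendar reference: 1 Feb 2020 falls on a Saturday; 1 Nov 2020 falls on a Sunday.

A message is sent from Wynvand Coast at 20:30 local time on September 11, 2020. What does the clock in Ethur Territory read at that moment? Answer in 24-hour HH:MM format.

September 11, 2020 falls between 27 April and 13 September, so daylight saving is in effect and Wynvand Coast is at UTC+09:30.
20:30 Wynvand Coast − 9h30m = 11:00 UTC.
1 February 2020 is a Saturday, so the first Friday is February 7 and the second is February 14.
1 November 2020 is a Sunday, so the first Sunday is November 1 and the fourth is November 22.
At the standard offset (UTC−01:00), 11:00 UTC − 1h = 10:00 Ethur Territory standard time.
The standard-time date in Ethur Territory, September 11, 2020, falls between 14 February and 22 November, so daylight saving is in effect and Ethur Territory is at UTC+00:00.
11:00 UTC + 0h = 11:00 Ethur Territory.

11:00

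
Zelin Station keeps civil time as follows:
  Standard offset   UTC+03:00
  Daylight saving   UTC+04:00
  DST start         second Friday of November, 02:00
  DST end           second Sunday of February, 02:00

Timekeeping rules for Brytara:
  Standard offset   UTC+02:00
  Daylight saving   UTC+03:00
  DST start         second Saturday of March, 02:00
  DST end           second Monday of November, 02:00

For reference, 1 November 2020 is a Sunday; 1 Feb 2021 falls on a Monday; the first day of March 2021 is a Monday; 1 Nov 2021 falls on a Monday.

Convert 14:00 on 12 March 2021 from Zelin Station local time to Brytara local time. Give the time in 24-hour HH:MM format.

1 November 2020 is a Sunday, so the first Friday is November 6 and the second is November 13.
1 February 2021 is a Monday, so the first Sunday is February 7 and the second is February 14.
12 March 2021 does not fall between 13 November 2020 and 14 February 2021, so daylight saving is not in effect and Zelin Station is at UTC+03:00.
14:00 Zelin Station − 3h = 11:00 UTC.
1 March 2021 is a Monday, so the first Saturday is March 6 and the second is March 13.
1 November 2021 is a Monday, so the first Monday is November 1 and the second is November 8.
At the standard offset (UTC+02:00), 11:00 UTC + 2h = 13:00 Brytara standard time.
Daylight saving runs 13 March – 8 November; the standard-time date in Brytara, 12 March 2021, is outside that window, so Brytara is on standard time at UTC+02:00.
11:00 UTC + 2h = 13:00 Brytara.

13:00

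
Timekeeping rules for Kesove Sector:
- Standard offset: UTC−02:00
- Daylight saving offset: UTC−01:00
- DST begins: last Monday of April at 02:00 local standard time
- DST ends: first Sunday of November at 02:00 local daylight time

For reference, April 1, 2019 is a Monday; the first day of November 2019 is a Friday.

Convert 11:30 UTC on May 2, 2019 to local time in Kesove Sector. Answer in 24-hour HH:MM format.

1 April 2019 is a Monday, so Mondays fall on 1, 8, 15, 22, 29; the last is April 29.
1 November 2019 is a Friday, so the first Sunday is November 3.
At the standard offset (UTC−02:00), 11:30 UTC − 2h = 09:30 Kesove Sector standard time.
The standard-time date in Kesove Sector, May 2, 2019, falls between 29 April and 3 November, so daylight saving is in effect and Kesove Sector is at UTC−01:00.
11:30 UTC − 1h = 10:30 local.

10:30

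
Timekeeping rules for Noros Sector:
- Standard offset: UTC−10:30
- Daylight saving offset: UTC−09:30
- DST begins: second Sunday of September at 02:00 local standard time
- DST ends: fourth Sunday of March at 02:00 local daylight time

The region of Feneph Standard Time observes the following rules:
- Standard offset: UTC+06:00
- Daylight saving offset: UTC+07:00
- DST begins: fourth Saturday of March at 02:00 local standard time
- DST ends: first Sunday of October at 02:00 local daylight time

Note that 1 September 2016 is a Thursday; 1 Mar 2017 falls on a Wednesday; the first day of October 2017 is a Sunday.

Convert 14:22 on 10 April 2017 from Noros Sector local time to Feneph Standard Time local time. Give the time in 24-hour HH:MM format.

1 September 2016 is a Thursday, so the first Sunday is September 4 and the second is September 11.
1 March 2017 is a Wednesday, so the first Sunday is March 5 and the fourth is March 26.
10 April 2017 is outside the daylight-saving period (11 September 2016 – 26 March 2017), so Noros Sector is on standard time, UTC−10:30.
14:22 Noros Sector + 10h30m = 00:52 UTC (rolling into the next day, 11 April 2017).
1 March 2017 is a Wednesday, so the first Saturday is March 4 and the fourth is March 25.
1 October 2017 is a Sunday, so the first Sunday is October 1.
At the standard offset (UTC+06:00), 00:52 UTC + 6h = 06:52 Feneph Standard Time standard time.
Daylight saving runs 25 March – 1 October; the standard-time date in Feneph Standard Time, 11 April 2017, is inside that window, so Feneph Standard Time is at UTC+07:00.
00:52 UTC + 7h = 07:52 Feneph Standard Time.

07:52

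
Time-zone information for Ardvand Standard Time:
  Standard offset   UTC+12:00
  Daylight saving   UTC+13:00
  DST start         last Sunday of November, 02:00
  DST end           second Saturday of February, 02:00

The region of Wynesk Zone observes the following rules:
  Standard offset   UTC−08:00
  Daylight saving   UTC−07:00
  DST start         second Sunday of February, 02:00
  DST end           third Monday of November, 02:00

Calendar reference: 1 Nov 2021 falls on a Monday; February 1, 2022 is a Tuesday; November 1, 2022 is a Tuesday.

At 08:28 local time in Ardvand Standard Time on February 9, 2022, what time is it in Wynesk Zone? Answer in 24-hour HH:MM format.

1 November 2021 is a Monday, so Sundays fall on 7, 14, 21, 28; the last is November 28.
1 February 2022 is a Tuesday, so the first Saturday is February 5 and the second is February 12.
February 9, 2022 falls between 28 November 2021 and 12 February 2022, so daylight saving is in effect and Ardvand Standard Time is at UTC+13:00.
08:28 Ardvand Standard Time − 13h = 19:28 UTC (rolling into the previous day, 8 February 2022).
1 February 2022 is a Tuesday, so the first Sunday is February 6 and the second is February 13.
1 November 2022 is a Tuesday, so the first Monday is November 7 and the third is November 21.
At the standard offset (UTC−08:00), 19:28 UTC − 8h = 11:28 Wynesk Zone standard time.
Daylight saving runs 13 February – 21 November; the standard-time date in Wynesk Zone, February 8, 2022, is outside that window, so Wynesk Zone is on standard time at UTC−08:00.
19:28 UTC − 8h = 11:28 Wynesk Zone.

11:28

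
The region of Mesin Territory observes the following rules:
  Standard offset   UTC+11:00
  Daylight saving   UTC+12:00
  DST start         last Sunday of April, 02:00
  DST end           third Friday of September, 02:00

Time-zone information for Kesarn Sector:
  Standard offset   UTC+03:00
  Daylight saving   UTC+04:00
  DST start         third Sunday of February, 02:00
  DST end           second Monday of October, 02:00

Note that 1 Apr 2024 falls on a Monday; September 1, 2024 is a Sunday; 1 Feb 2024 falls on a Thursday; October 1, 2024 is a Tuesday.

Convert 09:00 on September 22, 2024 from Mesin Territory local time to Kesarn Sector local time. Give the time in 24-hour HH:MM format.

1 April 2024 is a Monday, so Sundays fall on 7, 14, 21, 28; the last is April 28.
1 September 2024 is a Sunday, so the first Friday is September 6 and the third is September 20.
September 22, 2024 is outside the daylight-saving period (28 April – 20 September), so Mesin Territory is on standard time, UTC+11:00.
09:00 Mesin Territory − 11h = 22:00 UTC (rolling into the previous day, 21 September 2024).
1 February 2024 is a Thursday, so the first Sunday is February 4 and the third is February 18.
1 October 2024 is a Tuesday, so the first Monday is October 7 and the second is October 14.
At the standard offset (UTC+03:00), 22:00 UTC + 3h = 01:00 Kesarn Sector standard time (rolling into the next day, 22 September 2024).
The standard-time date in Kesarn Sector, September 22, 2024, lies within the daylight-saving period (18 February – 14 October), so Kesarn Sector is on daylight time, UTC+04:00.
22:00 UTC + 4h = 02:00 Kesarn Sector (rolling into the next day, 22 September 2024).

02:00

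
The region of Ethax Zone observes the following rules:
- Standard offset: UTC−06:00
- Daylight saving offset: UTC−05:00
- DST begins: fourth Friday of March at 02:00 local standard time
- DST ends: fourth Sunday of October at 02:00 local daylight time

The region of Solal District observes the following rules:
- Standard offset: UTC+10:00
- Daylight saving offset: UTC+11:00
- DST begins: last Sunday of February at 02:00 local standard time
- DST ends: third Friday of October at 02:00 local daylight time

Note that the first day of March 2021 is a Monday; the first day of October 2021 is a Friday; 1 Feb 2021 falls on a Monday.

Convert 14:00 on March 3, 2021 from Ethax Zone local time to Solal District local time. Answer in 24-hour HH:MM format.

07:00

1 March 2021 is a Monday, so the first Friday is March 5 and the fourth is March 26.
1 October 2021 is a Friday, so the first Sunday is October 3 and the fourth is October 24.
March 3, 2021 is outside the daylight-saving period (26 March – 24 October), so Ethax Zone is on standard time, UTC−06:00.
14:00 Ethax Zone + 6h = 20:00 UTC.
1 February 2021 is a Monday, so Sundays fall on 7, 14, 21, 28; the last is February 28.
1 October 2021 is a Friday, so the first Friday is October 1 and the third is October 15.
At the standard offset (UTC+10:00), 20:00 UTC + 10h = 06:00 Solal District standard time (rolling into the next day, 4 March 2021).
Daylight saving runs 28 February – 15 October; the standard-time date in Solal District, March 4, 2021, is inside that window, so Solal District is at UTC+11:00.
20:00 UTC + 11h = 07:00 Solal District (rolling into the next day, 4 March 2021).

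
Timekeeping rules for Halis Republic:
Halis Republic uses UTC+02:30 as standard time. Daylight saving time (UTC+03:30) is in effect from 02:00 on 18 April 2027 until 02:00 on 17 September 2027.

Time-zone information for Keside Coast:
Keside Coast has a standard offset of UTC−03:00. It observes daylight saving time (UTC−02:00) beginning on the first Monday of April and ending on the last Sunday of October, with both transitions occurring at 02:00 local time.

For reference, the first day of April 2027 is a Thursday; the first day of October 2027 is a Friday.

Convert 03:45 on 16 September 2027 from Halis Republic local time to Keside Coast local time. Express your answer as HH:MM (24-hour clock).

16 September 2027 lies within the daylight-saving period (18 April – 17 September), so Halis Republic is on daylight time, UTC+03:30.
03:45 Halis Republic − 3h30m = 00:15 UTC.
1 April 2027 is a Thursday, so the first Monday is April 5.
1 October 2027 is a Friday, so Sundays fall on 3, 10, 17, 24, 31; the last is October 31.
At the standard offset (UTC−03:00), 00:15 UTC − 3h = 21:15 Keside Coast standard time (rolling into the previous day, 15 September 2027).
Daylight saving runs 5 April – 31 October; the standard-time date in Keside Coast, 15 September 2027, is inside that window, so Keside Coast is at UTC−02:00.
00:15 UTC − 2h = 22:15 Keside Coast (rolling into the previous day, 15 September 2027).

22:15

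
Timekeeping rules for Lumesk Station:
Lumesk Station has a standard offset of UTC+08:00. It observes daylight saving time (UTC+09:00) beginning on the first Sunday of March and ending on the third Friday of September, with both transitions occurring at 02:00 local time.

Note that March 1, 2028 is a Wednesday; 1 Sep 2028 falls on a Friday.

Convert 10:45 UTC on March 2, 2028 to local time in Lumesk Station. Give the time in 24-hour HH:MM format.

18:45

1 March 2028 is a Wednesday, so the first Sunday is March 5.
1 September 2028 is a Friday, so the first Friday is September 1 and the third is September 15.
At the standard offset (UTC+08:00), 10:45 UTC + 8h = 18:45 Lumesk Station standard time.
The standard-time date in Lumesk Station, March 2, 2028, does not fall between 5 March and 15 September, so daylight saving is not in effect and Lumesk Station is at UTC+08:00.
10:45 UTC + 8h = 18:45 local.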